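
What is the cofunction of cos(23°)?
cos(23°) = sin(90° - 23°) = sin(67°)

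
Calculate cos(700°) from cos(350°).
cos(700°) = cos²350° - sin²350° = 0.9397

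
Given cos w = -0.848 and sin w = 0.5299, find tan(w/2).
tan(w/2) = sin w / (1 + cos w) = 3.486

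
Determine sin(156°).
sin(156°) = 0.4067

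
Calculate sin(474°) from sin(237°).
sin(474°) = 2 sin 237° cos 237° = 0.9135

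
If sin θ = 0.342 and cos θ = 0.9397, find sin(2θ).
sin(2θ) = 2 sin θ cos θ = 0.6428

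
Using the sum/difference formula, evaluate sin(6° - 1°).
sin(6° - 1°) = sin 6° cos 1° - cos 6° sin 1° = 0.08716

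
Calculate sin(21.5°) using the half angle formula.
sin(21.5°) = √((1 - cos 43°)/2) = 0.3665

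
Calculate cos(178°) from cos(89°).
cos(178°) = cos²89° - sin²89° = -0.9994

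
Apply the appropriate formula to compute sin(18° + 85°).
sin(18° + 85°) = sin 18° cos 85° + cos 18° sin 85° = 0.9744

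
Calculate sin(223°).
sin(223°) = -0.682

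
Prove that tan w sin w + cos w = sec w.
LHS = sin²w/cos w + cos w = (sin²w + cos²w)/cos w = 1/cos w = sec w = RHS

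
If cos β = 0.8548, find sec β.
sec β = 1/cos β = 1.17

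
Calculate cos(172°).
cos(172°) = -0.9903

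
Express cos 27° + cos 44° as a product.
cos 27° + cos 44° = 2 cos(35.5°) cos(-8.5°)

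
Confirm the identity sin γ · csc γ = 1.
LHS = sin γ · (1/sin γ) = 1 = RHS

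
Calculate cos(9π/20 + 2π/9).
cos(9π/20 + 2π/9) = cos 9π/20 cos 2π/9 - sin 9π/20 sin 2π/9 = -0.515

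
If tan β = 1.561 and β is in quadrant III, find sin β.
sin β = -0.842 (using tan²β + 1 = sec²β)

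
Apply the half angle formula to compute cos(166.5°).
cos(166.5°) = -√((1 + cos 333°)/2) = -0.9724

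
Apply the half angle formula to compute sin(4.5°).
sin(4.5°) = √((1 - cos 9°)/2) = 0.07846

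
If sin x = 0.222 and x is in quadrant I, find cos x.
cos x = 0.975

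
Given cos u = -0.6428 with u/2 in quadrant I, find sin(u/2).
sin(u/2) = ±√((1 - cos u)/2); positive since u/2 ∈ QI, so sin(u/2) = 0.9063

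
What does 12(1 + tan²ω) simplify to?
12(1 + tan²ω) = 12(sec²ω) (using Pythagorean identity)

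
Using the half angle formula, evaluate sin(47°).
sin(47°) = √((1 - cos 94°)/2) = 0.7314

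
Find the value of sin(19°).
sin(19°) = 0.3256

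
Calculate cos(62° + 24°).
cos(62° + 24°) = cos 62° cos 24° - sin 62° sin 24° = 0.06976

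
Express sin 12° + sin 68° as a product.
sin 12° + sin 68° = 2 sin(40°) cos(-28°)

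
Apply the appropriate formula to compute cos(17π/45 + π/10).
cos(17π/45 + π/10) = cos 17π/45 cos π/10 - sin 17π/45 sin π/10 = 0.06976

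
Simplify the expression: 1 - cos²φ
1 - cos²φ = sin²φ (using Pythagorean identity)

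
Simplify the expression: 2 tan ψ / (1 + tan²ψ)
2 tan ψ / (1 + tan²ψ) = sin(2ψ) (using Double angle)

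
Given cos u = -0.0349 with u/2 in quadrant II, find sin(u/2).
sin(u/2) = ±√((1 - cos u)/2); positive since u/2 ∈ QII, so sin(u/2) = 0.7193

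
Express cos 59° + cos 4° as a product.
cos 59° + cos 4° = 2 cos(31.5°) cos(27.5°)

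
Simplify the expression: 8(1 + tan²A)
8(1 + tan²A) = 8(sec²A) (using Pythagorean identity)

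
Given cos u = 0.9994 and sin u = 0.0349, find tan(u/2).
tan(u/2) = sin u / (1 + cos u) = 0.01746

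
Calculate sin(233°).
sin(233°) = -0.7986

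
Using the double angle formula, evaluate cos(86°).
cos(86°) = cos²43° - sin²43° = 0.06976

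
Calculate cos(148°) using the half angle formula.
cos(148°) = -√((1 + cos 296°)/2) = -0.848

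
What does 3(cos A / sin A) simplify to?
3(cos A / sin A) = 3(cot A) (using Quotient identity)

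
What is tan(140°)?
tan(140°) = -0.8391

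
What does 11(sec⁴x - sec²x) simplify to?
11(sec⁴x - sec²x) = 11(tan⁴x + tan²x) (using Pythagorean)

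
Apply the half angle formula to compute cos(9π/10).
cos(9π/10) = -√((1 + cos 9π/5)/2) = -0.9511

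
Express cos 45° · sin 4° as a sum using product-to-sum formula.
cos 45° sin 4° = (1/2)[sin(45°+4°) - sin(45°-4°)]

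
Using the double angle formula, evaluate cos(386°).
cos(386°) = cos²193° - sin²193° = 0.8988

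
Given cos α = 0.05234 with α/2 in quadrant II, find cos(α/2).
cos(α/2) = ±√((1 + cos α)/2); negative since α/2 ∈ QII, so cos(α/2) = -0.7254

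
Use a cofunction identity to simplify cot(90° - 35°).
cot(90° - 35°) = tan(35°)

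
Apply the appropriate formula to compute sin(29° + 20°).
sin(29° + 20°) = sin 29° cos 20° + cos 29° sin 20° = 0.7547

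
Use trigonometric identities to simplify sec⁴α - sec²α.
sec⁴α - sec²α = tan⁴α + tan²α (using Pythagorean)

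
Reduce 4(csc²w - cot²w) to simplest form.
4(csc²w - cot²w) = 4 (using Pythagorean identity)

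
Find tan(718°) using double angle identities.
tan(718°) = 2 tan 359° / (1 - tan²359°) = -0.03492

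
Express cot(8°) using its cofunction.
cot(8°) = tan(90° - 8°) = tan(82°)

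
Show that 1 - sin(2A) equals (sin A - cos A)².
RHS = sin²A - 2 sin A cos A + cos²A = (sin²A + cos²A) - 2 sin A cos A = 1 - sin(2A) = LHS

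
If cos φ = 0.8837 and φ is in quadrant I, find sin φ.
sin φ = 0.4681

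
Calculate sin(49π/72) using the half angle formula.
sin(49π/72) = √((1 - cos 49π/36)/2) = 0.8434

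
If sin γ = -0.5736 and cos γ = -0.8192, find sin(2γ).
sin(2γ) = 2 sin γ cos γ = 0.9398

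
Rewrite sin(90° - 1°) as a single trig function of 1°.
sin(90° - 1°) = cos(1°)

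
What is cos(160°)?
cos(160°) = -0.9397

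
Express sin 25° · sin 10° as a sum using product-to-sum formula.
sin 25° sin 10° = (1/2)[cos(25°-10°) - cos(25°+10°)]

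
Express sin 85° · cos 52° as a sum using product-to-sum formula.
sin 85° cos 52° = (1/2)[sin(85°+52°) + sin(85°-52°)]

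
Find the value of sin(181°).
sin(181°) = -0.01745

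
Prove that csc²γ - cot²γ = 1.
LHS = 1/sin²γ - cos²γ/sin²γ = (1 - cos²γ)/sin²γ = sin²γ/sin²γ = 1 = RHS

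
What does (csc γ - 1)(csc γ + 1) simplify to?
(csc γ - 1)(csc γ + 1) = cot²γ (using Diff. of squares)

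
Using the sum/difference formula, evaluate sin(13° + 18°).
sin(13° + 18°) = sin 13° cos 18° + cos 13° sin 18° = 0.515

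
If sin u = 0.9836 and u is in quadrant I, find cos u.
cos u = 0.1804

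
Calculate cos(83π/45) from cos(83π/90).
cos(83π/45) = cos²83π/90 - sin²83π/90 = 0.8829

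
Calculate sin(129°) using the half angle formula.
sin(129°) = √((1 - cos 258°)/2) = 0.7771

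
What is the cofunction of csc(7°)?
csc(7°) = sec(90° - 7°) = sec(83°)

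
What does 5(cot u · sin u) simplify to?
5(cot u · sin u) = 5(cos u) (using Quotient identity)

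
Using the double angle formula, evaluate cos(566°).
cos(566°) = cos²283° - sin²283° = -0.8988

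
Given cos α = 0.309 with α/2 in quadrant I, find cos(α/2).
cos(α/2) = ±√((1 + cos α)/2); positive since α/2 ∈ QI, so cos(α/2) = 0.809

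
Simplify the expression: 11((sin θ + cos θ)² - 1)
11((sin θ + cos θ)² - 1) = 11(sin(2θ)) (using Pythagorean + double angle)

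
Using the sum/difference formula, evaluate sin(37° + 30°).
sin(37° + 30°) = sin 37° cos 30° + cos 37° sin 30° = 0.9205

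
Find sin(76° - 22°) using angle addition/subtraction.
sin(76° - 22°) = sin 76° cos 22° - cos 76° sin 22° = 0.809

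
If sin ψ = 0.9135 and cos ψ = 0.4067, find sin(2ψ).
sin(2ψ) = 2 sin ψ cos ψ = 0.743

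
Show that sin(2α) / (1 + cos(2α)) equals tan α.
LHS = 2 sin α cos α / (2cos²α) = sin α/cos α = tan α = RHS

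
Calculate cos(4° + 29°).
cos(4° + 29°) = cos 4° cos 29° - sin 4° sin 29° = 0.8387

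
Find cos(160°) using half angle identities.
cos(160°) = -√((1 + cos 320°)/2) = -0.9397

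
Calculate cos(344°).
cos(344°) = 0.9613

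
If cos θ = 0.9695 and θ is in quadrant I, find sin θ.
sin θ = 0.2451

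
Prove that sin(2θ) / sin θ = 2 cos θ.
LHS = 2 sin θ cos θ / sin θ = 2 cos θ = RHS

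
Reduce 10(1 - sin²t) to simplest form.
10(1 - sin²t) = 10(cos²t) (using Pythagorean identity)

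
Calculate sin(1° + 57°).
sin(1° + 57°) = sin 1° cos 57° + cos 1° sin 57° = 0.848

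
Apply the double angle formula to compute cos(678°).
cos(678°) = cos²339° - sin²339° = 0.7431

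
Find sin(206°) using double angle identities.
sin(206°) = 2 sin 103° cos 103° = -0.4384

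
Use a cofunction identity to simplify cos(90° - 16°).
cos(90° - 16°) = sin(16°)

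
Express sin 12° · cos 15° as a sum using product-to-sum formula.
sin 12° cos 15° = (1/2)[sin(12°+15°) + sin(12°-15°)]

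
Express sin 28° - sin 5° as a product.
sin 28° - sin 5° = 2 cos(16.5°) sin(11.5°)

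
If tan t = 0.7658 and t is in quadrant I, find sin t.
sin t = 0.608 (using tan²t + 1 = sec²t)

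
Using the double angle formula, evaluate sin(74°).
sin(74°) = 2 sin 37° cos 37° = 0.9613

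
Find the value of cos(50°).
cos(50°) = 0.6428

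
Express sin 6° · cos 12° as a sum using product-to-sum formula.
sin 6° cos 12° = (1/2)[sin(6°+12°) + sin(6°-12°)]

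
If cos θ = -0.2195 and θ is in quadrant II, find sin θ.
sin θ = 0.9756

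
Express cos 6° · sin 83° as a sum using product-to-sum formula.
cos 6° sin 83° = (1/2)[sin(6°+83°) - sin(6°-83°)]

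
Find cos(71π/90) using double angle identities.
cos(71π/90) = cos²71π/180 - sin²71π/180 = -0.788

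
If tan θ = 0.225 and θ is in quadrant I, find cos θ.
cos θ = 0.9756 (using tan²θ + 1 = sec²θ)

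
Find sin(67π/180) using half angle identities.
sin(67π/180) = √((1 - cos 67π/90)/2) = 0.9205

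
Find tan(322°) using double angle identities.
tan(322°) = 2 tan 161° / (1 - tan²161°) = -0.7813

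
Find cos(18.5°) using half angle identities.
cos(18.5°) = √((1 + cos 37°)/2) = 0.9483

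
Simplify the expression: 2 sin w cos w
2 sin w cos w = sin(2w) (using Double angle)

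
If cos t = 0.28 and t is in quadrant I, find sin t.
sin t = 0.96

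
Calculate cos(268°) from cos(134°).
cos(268°) = cos²134° - sin²134° = -0.0349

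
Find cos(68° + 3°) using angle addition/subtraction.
cos(68° + 3°) = cos 68° cos 3° - sin 68° sin 3° = 0.3256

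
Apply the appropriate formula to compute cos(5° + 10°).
cos(5° + 10°) = cos 5° cos 10° - sin 5° sin 10° = (√6+√2)/4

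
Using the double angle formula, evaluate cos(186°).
cos(186°) = cos²93° - sin²93° = -0.9945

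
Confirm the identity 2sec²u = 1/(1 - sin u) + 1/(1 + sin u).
RHS = [(1 + sin u) + (1 - sin u)] / [(1 - sin u)(1 + sin u)] = 2/(1 - sin²u) = 2/cos²u = 2sec²u = LHS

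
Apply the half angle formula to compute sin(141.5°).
sin(141.5°) = √((1 - cos 283°)/2) = 0.6225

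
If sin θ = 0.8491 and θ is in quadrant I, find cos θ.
cos θ = 0.5282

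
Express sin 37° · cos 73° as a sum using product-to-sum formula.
sin 37° cos 73° = (1/2)[sin(37°+73°) + sin(37°-73°)]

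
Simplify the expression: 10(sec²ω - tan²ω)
10(sec²ω - tan²ω) = 10 (using Pythagorean identity)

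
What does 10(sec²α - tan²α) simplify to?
10(sec²α - tan²α) = 10 (using Pythagorean identity)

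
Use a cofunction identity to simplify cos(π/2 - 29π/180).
cos(π/2 - 29π/180) = sin(29π/180)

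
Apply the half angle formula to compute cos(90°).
cos(90°) = √((1 + cos 180°)/2) = 0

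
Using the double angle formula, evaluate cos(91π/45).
cos(91π/45) = cos²91π/90 - sin²91π/90 = 0.9976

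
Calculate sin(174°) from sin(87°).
sin(174°) = 2 sin 87° cos 87° = 0.1045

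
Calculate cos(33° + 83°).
cos(33° + 83°) = cos 33° cos 83° - sin 33° sin 83° = -0.4384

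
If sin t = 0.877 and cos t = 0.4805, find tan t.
tan t = sin t / cos t = 1.825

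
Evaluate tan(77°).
tan(77°) = 4.331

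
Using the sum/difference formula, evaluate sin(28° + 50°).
sin(28° + 50°) = sin 28° cos 50° + cos 28° sin 50° = 0.9781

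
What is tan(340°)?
tan(340°) = -0.364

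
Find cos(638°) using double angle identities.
cos(638°) = cos²319° - sin²319° = 0.1392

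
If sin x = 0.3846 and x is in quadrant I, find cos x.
cos x = 0.9231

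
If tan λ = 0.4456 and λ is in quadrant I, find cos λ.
cos λ = 0.9134 (using tan²λ + 1 = sec²λ)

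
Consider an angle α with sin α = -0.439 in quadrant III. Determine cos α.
cos α = ±√(1 - sin²α) = -0.8985 (negative in QIII)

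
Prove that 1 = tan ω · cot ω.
RHS = (sin ω/cos ω) · (cos ω/sin ω) = 1 = LHS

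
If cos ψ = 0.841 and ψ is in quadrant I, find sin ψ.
sin ψ = 0.541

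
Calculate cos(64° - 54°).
cos(64° - 54°) = cos 64° cos 54° + sin 64° sin 54° = 0.9848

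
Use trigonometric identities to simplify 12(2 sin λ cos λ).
12(2 sin λ cos λ) = 12(sin(2λ)) (using Double angle)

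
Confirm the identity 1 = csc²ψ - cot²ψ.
RHS = 1/sin²ψ - cos²ψ/sin²ψ = (1 - cos²ψ)/sin²ψ = sin²ψ/sin²ψ = 1 = LHS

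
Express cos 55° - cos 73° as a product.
cos 55° - cos 73° = -2 sin(64°) sin(-9°)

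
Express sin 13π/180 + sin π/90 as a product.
sin 13π/180 + sin π/90 = 2 sin(π/24) cos(11π/360)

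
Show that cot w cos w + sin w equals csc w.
LHS = cos²w/sin w + sin w = (cos²w + sin²w)/sin w = 1/sin w = csc w = RHS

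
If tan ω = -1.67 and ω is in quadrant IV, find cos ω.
cos ω = 0.5137 (using tan²ω + 1 = sec²ω)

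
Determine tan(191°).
tan(191°) = 0.1944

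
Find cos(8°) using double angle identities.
cos(8°) = cos²4° - sin²4° = 0.9903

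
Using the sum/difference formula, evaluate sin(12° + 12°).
sin(12° + 12°) = sin 12° cos 12° + cos 12° sin 12° = 0.4067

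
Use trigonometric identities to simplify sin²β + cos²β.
sin²β + cos²β = 1 (using Pythagorean identity)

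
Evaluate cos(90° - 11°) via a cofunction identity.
cos(90° - 11°) = sin(11°) = 0.1908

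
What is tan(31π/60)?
tan(31π/60) = -19.08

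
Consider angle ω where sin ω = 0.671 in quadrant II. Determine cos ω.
cos ω = ±√(1 - sin²ω) = -0.7415 (negative in QII)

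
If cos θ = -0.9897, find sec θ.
sec θ = 1/cos θ = -1.01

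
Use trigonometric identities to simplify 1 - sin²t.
1 - sin²t = cos²t (using Pythagorean identity)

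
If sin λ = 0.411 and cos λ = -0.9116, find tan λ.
tan λ = sin λ / cos λ = -0.4509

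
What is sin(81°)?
sin(81°) = 0.9877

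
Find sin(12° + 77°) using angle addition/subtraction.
sin(12° + 77°) = sin 12° cos 77° + cos 12° sin 77° = 0.9998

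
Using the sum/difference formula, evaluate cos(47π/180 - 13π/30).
cos(47π/180 - 13π/30) = cos 47π/180 cos 13π/30 + sin 47π/180 sin 13π/30 = 0.8572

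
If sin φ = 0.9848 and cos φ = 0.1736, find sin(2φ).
sin(2φ) = 2 sin φ cos φ = 0.3419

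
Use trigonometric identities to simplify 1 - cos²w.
1 - cos²w = sin²w (using Pythagorean identity)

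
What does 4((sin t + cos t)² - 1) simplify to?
4((sin t + cos t)² - 1) = 4(sin(2t)) (using Pythagorean + double angle)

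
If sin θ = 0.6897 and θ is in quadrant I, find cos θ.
cos θ = 0.7241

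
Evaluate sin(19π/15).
sin(19π/15) = -0.7431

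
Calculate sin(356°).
sin(356°) = -0.06976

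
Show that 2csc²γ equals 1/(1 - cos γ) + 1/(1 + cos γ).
RHS = [(1 + cos γ) + (1 - cos γ)] / [(1 - cos γ)(1 + cos γ)] = 2/(1 - cos²γ) = 2/sin²γ = 2csc²γ = LHS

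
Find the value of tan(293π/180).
tan(293π/180) = -2.356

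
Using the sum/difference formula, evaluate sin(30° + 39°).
sin(30° + 39°) = sin 30° cos 39° + cos 30° sin 39° = 0.9336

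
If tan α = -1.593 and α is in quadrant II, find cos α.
cos α = -0.5317 (using tan²α + 1 = sec²α)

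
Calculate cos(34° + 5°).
cos(34° + 5°) = cos 34° cos 5° - sin 34° sin 5° = 0.7771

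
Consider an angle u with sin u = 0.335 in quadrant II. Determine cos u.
cos u = ±√(1 - sin²u) = -0.9422 (negative in QII)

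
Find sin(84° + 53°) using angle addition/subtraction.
sin(84° + 53°) = sin 84° cos 53° + cos 84° sin 53° = 0.682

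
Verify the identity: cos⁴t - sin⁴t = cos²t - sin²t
LHS = (cos²t - sin²t)(cos²t + sin²t) = (cos²t - sin²t) · 1 = cos²t - sin²t = RHS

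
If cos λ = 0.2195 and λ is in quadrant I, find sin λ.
sin λ = 0.9756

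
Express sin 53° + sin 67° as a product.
sin 53° + sin 67° = 2 sin(60°) cos(-7°)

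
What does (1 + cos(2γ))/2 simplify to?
(1 + cos(2γ))/2 = cos²γ (using Power reduction)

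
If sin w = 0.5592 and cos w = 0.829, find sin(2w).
sin(2w) = 2 sin w cos w = 0.9272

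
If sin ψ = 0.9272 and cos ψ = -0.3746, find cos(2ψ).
cos(2ψ) = cos²ψ - sin²ψ = -0.7194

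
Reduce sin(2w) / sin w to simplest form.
sin(2w) / sin w = 2 cos w (using Double angle)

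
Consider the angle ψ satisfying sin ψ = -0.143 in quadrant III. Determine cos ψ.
cos ψ = ±√(1 - sin²ψ) = -0.9897 (negative in QIII)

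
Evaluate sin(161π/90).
sin(161π/90) = -0.6157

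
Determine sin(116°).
sin(116°) = 0.8988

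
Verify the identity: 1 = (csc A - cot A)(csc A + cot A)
RHS = csc²A - cot²A = (1 + cot²A) - cot²A = 1 = LHS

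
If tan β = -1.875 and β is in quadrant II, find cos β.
cos β = -0.4706 (using tan²β + 1 = sec²β)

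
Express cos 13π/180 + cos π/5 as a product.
cos 13π/180 + cos π/5 = 2 cos(49π/360) cos(-23π/360)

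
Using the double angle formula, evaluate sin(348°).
sin(348°) = 2 sin 174° cos 174° = -0.2079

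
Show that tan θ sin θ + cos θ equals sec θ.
LHS = sin²θ/cos θ + cos θ = (sin²θ + cos²θ)/cos θ = 1/cos θ = sec θ = RHS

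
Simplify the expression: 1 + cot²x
1 + cot²x = csc²x (using Pythagorean identity)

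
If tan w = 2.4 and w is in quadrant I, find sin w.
sin w = 0.9231 (using tan²w + 1 = sec²w)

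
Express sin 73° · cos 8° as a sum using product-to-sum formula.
sin 73° cos 8° = (1/2)[sin(73°+8°) + sin(73°-8°)]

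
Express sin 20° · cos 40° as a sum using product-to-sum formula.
sin 20° cos 40° = (1/2)[sin(20°+40°) + sin(20°-40°)]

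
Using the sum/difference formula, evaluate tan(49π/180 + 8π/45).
tan(49π/180 + 8π/45) = (tan 49π/180 + tan 8π/45)/(1 - tan 49π/180 tan 8π/45) = 6.314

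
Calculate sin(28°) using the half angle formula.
sin(28°) = √((1 - cos 56°)/2) = 0.4695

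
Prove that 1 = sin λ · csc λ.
RHS = sin λ · (1/sin λ) = 1 = LHS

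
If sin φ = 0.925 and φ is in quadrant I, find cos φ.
cos φ = 0.38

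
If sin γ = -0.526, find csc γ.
csc γ = 1/sin γ = -1.901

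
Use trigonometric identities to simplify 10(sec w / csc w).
10(sec w / csc w) = 10(tan w) (using Reciprocal identities)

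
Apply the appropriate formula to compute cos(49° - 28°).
cos(49° - 28°) = cos 49° cos 28° + sin 49° sin 28° = 0.9336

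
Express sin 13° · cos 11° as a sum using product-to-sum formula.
sin 13° cos 11° = (1/2)[sin(13°+11°) + sin(13°-11°)]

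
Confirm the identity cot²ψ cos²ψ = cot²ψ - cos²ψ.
RHS = cos²ψ/sin²ψ - cos²ψ = cos²ψ(1/sin²ψ - 1) = cos²ψ · (1 - sin²ψ)/sin²ψ = cos²ψ · cos²ψ/sin²ψ = cos²ψ · cot²ψ = LHS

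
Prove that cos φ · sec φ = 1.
LHS = cos φ · (1/cos φ) = 1 = RHS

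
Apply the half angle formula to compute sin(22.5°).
sin(22.5°) = √((1 - cos 45°)/2) = √(2-√2)/2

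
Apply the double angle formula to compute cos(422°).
cos(422°) = cos²211° - sin²211° = 0.4695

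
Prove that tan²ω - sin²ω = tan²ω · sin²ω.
LHS = sin²ω/cos²ω - sin²ω = sin²ω(1/cos²ω - 1) = sin²ω · (1 - cos²ω)/cos²ω = sin²ω · sin²ω/cos²ω = sin²ω · tan²ω = RHS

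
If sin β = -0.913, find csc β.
csc β = 1/sin β = -1.095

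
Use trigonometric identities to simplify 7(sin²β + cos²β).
7(sin²β + cos²β) = 7 (using Pythagorean identity)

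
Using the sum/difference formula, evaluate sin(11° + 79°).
sin(11° + 79°) = sin 11° cos 79° + cos 11° sin 79° = 1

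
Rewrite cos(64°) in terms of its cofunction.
cos(64°) = sin(90° - 64°) = sin(26°)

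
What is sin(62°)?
sin(62°) = 0.8829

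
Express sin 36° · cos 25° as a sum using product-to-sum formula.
sin 36° cos 25° = (1/2)[sin(36°+25°) + sin(36°-25°)]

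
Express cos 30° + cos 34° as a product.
cos 30° + cos 34° = 2 cos(32°) cos(-2°)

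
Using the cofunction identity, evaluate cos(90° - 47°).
cos(90° - 47°) = sin(47°) = 0.7314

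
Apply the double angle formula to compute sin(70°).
sin(70°) = 2 sin 35° cos 35° = 0.9397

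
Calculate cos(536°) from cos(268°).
cos(536°) = cos²268° - sin²268° = -0.9976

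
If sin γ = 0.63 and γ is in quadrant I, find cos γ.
cos γ = 0.7766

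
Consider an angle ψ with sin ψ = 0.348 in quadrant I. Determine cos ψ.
cos ψ = √(1 - sin²ψ) = 0.9375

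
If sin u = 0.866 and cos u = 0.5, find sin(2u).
sin(2u) = 2 sin u cos u = 0.866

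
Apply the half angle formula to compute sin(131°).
sin(131°) = √((1 - cos 262°)/2) = 0.7547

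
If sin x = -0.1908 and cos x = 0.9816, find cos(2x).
cos(2x) = cos²x - sin²x = 0.9271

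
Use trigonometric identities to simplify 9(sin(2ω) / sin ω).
9(sin(2ω) / sin ω) = 9(2 cos ω) (using Double angle)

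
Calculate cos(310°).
cos(310°) = 0.6428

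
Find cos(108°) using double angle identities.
cos(108°) = cos²54° - sin²54° = -0.309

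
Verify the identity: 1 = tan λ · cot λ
RHS = (sin λ/cos λ) · (cos λ/sin λ) = 1 = LHS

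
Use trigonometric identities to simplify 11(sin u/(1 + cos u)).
11(sin u/(1 + cos u)) = 11(tan(u/2)) (using Half angle)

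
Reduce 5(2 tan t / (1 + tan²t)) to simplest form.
5(2 tan t / (1 + tan²t)) = 5(sin(2t)) (using Double angle)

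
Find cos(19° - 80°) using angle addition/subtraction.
cos(19° - 80°) = cos 19° cos 80° + sin 19° sin 80° = 0.4848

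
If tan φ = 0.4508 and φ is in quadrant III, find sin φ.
sin φ = -0.411 (using tan²φ + 1 = sec²φ)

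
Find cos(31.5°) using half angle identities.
cos(31.5°) = √((1 + cos 63°)/2) = 0.8526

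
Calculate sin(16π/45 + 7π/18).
sin(16π/45 + 7π/18) = sin 16π/45 cos 7π/18 + cos 16π/45 sin 7π/18 = 0.7193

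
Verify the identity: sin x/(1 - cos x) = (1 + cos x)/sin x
LHS = sin x(1 + cos x) / ((1 - cos x)(1 + cos x)) = sin x(1 + cos x) / (1 - cos²x) = sin x(1 + cos x) / sin²x = (1 + cos x)/sin x = RHS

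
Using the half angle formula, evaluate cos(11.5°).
cos(11.5°) = √((1 + cos 23°)/2) = 0.9799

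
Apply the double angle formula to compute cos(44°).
cos(44°) = cos²22° - sin²22° = 0.7193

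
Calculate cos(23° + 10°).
cos(23° + 10°) = cos 23° cos 10° - sin 23° sin 10° = 0.8387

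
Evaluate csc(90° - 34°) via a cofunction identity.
csc(90° - 34°) = sec(34°) = 1.206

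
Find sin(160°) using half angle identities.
sin(160°) = √((1 - cos 320°)/2) = 0.342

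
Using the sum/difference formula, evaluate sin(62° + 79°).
sin(62° + 79°) = sin 62° cos 79° + cos 62° sin 79° = 0.6293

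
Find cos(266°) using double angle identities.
cos(266°) = cos²133° - sin²133° = -0.06976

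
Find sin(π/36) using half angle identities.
sin(π/36) = √((1 - cos π/18)/2) = 0.08716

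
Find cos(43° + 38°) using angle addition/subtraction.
cos(43° + 38°) = cos 43° cos 38° - sin 43° sin 38° = 0.1564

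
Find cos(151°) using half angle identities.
cos(151°) = -√((1 + cos 302°)/2) = -0.8746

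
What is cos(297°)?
cos(297°) = 0.454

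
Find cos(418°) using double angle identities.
cos(418°) = cos²209° - sin²209° = 0.5299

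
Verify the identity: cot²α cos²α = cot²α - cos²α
RHS = cos²α/sin²α - cos²α = cos²α(1/sin²α - 1) = cos²α · (1 - sin²α)/sin²α = cos²α · cos²α/sin²α = cos²α · cot²α = LHS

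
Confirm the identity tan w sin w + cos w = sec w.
LHS = sin²w/cos w + cos w = (sin²w + cos²w)/cos w = 1/cos w = sec w = RHS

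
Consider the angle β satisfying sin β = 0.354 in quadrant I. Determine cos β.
cos β = √(1 - sin²β) = 0.9352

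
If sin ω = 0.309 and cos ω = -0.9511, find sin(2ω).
sin(2ω) = 2 sin ω cos ω = -0.5878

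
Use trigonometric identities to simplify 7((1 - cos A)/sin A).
7((1 - cos A)/sin A) = 7(tan(A/2)) (using Half angle)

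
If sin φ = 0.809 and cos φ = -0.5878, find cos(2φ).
cos(2φ) = cos²φ - sin²φ = -0.309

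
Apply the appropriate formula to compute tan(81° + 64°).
tan(81° + 64°) = (tan 81° + tan 64°)/(1 - tan 81° tan 64°) = -0.7002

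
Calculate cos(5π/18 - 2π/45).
cos(5π/18 - 2π/45) = cos 5π/18 cos 2π/45 + sin 5π/18 sin 2π/45 = 0.7431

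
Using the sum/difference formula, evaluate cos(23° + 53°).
cos(23° + 53°) = cos 23° cos 53° - sin 23° sin 53° = 0.2419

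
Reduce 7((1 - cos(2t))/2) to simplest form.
7((1 - cos(2t))/2) = 7(sin²t) (using Power reduction)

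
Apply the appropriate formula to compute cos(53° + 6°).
cos(53° + 6°) = cos 53° cos 6° - sin 53° sin 6° = 0.515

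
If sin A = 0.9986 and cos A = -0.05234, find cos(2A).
cos(2A) = cos²A - sin²A = -0.9945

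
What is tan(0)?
tan(0) = 0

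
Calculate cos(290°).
cos(290°) = 0.342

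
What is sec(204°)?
sec(204°) = -1.095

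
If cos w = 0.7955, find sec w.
sec w = 1/cos w = 1.257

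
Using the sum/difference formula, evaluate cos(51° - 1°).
cos(51° - 1°) = cos 51° cos 1° + sin 51° sin 1° = 0.6428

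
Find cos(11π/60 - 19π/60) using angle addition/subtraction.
cos(11π/60 - 19π/60) = cos 11π/60 cos 19π/60 + sin 11π/60 sin 19π/60 = 0.9135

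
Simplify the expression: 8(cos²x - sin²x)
8(cos²x - sin²x) = 8(cos(2x)) (using Double angle)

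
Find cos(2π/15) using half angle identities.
cos(2π/15) = √((1 + cos 4π/15)/2) = 0.9135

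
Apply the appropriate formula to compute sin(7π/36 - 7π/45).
sin(7π/36 - 7π/45) = sin 7π/36 cos 7π/45 - cos 7π/36 sin 7π/45 = 0.1219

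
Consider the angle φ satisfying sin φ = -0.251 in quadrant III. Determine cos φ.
cos φ = ±√(1 - sin²φ) = -0.968 (negative in QIII)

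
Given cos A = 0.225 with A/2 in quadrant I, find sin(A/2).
sin(A/2) = ±√((1 - cos A)/2); positive since A/2 ∈ QI, so sin(A/2) = 0.6225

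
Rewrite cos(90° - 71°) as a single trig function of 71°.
cos(90° - 71°) = sin(71°)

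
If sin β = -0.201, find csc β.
csc β = 1/sin β = -4.975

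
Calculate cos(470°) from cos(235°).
cos(470°) = 1 - 2sin²235° = -0.342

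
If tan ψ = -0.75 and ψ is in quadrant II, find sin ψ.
sin ψ = 0.6 (using tan²ψ + 1 = sec²ψ)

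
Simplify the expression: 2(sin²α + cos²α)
2(sin²α + cos²α) = 2 (using Pythagorean identity)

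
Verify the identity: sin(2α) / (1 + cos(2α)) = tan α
LHS = 2 sin α cos α / (2cos²α) = sin α/cos α = tan α = RHS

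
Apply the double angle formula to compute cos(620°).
cos(620°) = cos²310° - sin²310° = -0.1736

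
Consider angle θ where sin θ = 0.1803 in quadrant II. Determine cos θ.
cos θ = ±√(1 - sin²θ) = -0.9836 (negative in QII)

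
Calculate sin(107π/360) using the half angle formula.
sin(107π/360) = √((1 - cos 107π/180)/2) = 0.8039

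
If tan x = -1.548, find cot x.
cot x = 1/tan x = -0.646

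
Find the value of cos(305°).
cos(305°) = 0.5736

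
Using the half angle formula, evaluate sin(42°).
sin(42°) = √((1 - cos 84°)/2) = 0.6691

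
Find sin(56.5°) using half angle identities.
sin(56.5°) = √((1 - cos 113°)/2) = 0.8339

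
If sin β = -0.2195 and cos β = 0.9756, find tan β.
tan β = sin β / cos β = -0.225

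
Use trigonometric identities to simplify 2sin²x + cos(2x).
2sin²x + cos(2x) = 1 (using Double angle)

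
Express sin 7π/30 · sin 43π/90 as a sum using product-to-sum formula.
sin 7π/30 sin 43π/90 = (1/2)[cos(7π/30-43π/90) - cos(7π/30+43π/90)]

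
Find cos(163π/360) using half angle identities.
cos(163π/360) = √((1 + cos 163π/180)/2) = 0.1478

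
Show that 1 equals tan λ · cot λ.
RHS = (sin λ/cos λ) · (cos λ/sin λ) = 1 = LHS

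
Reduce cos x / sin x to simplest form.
cos x / sin x = cot x (using Quotient identity)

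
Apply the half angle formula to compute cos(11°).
cos(11°) = √((1 + cos 22°)/2) = 0.9816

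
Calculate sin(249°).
sin(249°) = -0.9336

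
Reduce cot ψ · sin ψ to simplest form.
cot ψ · sin ψ = cos ψ (using Quotient identity)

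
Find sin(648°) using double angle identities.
sin(648°) = 2 sin 324° cos 324° = -0.9511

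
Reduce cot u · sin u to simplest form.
cot u · sin u = cos u (using Quotient identity)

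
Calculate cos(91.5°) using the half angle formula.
cos(91.5°) = -√((1 + cos 183°)/2) = -0.02618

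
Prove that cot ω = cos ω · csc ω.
RHS = cos ω · (1/sin ω) = cos ω/sin ω = cot ω = LHS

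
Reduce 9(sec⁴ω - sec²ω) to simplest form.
9(sec⁴ω - sec²ω) = 9(tan⁴ω + tan²ω) (using Pythagorean)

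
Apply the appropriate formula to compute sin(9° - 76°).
sin(9° - 76°) = sin 9° cos 76° - cos 9° sin 76° = -0.9205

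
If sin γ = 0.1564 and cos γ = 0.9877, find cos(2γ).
cos(2γ) = cos²γ - sin²γ = 0.9511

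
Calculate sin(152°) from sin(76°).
sin(152°) = 2 sin 76° cos 76° = 0.4695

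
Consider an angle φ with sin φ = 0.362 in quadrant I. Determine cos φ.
cos φ = √(1 - sin²φ) = 0.9322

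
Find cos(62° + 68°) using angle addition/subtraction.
cos(62° + 68°) = cos 62° cos 68° - sin 62° sin 68° = -0.6428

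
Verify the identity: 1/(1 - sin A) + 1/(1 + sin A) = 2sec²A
LHS = [(1 + sin A) + (1 - sin A)] / [(1 - sin A)(1 + sin A)] = 2/(1 - sin²A) = 2/cos²A = 2sec²A = RHS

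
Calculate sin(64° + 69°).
sin(64° + 69°) = sin 64° cos 69° + cos 64° sin 69° = 0.7314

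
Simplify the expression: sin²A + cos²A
sin²A + cos²A = 1 (using Pythagorean identity)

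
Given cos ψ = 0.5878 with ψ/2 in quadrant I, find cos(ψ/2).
cos(ψ/2) = ±√((1 + cos ψ)/2); positive since ψ/2 ∈ QI, so cos(ψ/2) = 0.891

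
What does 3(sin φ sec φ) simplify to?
3(sin φ sec φ) = 3(tan φ) (using Reciprocal + quotient)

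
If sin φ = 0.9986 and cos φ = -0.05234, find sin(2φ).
sin(2φ) = 2 sin φ cos φ = -0.1045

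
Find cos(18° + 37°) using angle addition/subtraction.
cos(18° + 37°) = cos 18° cos 37° - sin 18° sin 37° = 0.5736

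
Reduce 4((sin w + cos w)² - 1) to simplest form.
4((sin w + cos w)² - 1) = 4(sin(2w)) (using Pythagorean + double angle)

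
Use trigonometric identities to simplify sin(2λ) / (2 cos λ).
sin(2λ) / (2 cos λ) = sin λ (using Double angle)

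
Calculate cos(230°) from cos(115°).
cos(230°) = cos²115° - sin²115° = -0.6428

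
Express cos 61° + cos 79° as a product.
cos 61° + cos 79° = 2 cos(70°) cos(-9°)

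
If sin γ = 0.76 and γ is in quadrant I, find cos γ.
cos γ = 0.6499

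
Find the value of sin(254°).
sin(254°) = -0.9613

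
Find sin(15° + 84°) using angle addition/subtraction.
sin(15° + 84°) = sin 15° cos 84° + cos 15° sin 84° = 0.9877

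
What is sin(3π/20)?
sin(3π/20) = 0.454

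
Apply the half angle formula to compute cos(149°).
cos(149°) = -√((1 + cos 298°)/2) = -0.8572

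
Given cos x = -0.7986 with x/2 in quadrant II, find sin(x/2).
sin(x/2) = ±√((1 - cos x)/2); positive since x/2 ∈ QII, so sin(x/2) = 0.9483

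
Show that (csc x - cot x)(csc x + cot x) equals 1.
LHS = csc²x - cot²x = (1 + cot²x) - cot²x = 1 = RHS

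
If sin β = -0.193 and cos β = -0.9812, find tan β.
tan β = sin β / cos β = 0.1967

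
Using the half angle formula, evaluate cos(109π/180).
cos(109π/180) = -√((1 + cos 109π/90)/2) = -0.3256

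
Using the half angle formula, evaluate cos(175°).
cos(175°) = -√((1 + cos 350°)/2) = -0.9962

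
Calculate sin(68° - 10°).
sin(68° - 10°) = sin 68° cos 10° - cos 68° sin 10° = 0.848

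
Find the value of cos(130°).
cos(130°) = -0.6428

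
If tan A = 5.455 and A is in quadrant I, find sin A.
sin A = 0.9836 (using tan²A + 1 = sec²A)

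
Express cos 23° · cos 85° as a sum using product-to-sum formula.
cos 23° cos 85° = (1/2)[cos(23°-85°) + cos(23°+85°)]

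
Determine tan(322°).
tan(322°) = -0.7813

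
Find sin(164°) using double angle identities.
sin(164°) = 2 sin 82° cos 82° = 0.2756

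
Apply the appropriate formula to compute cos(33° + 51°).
cos(33° + 51°) = cos 33° cos 51° - sin 33° sin 51° = 0.1045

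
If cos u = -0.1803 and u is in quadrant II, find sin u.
sin u = 0.9836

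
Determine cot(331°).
cot(331°) = -1.804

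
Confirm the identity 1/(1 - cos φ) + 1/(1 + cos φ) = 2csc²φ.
LHS = [(1 + cos φ) + (1 - cos φ)] / [(1 - cos φ)(1 + cos φ)] = 2/(1 - cos²φ) = 2/sin²φ = 2csc²φ = RHS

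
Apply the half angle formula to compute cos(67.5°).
cos(67.5°) = √((1 + cos 135°)/2) = √(2-√2)/2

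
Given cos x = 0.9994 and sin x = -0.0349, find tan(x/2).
tan(x/2) = sin x / (1 + cos x) = -0.01746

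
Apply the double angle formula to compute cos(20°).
cos(20°) = cos²10° - sin²10° = 0.9397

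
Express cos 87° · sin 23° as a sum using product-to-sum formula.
cos 87° sin 23° = (1/2)[sin(87°+23°) - sin(87°-23°)]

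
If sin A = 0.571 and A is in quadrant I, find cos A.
cos A = 0.821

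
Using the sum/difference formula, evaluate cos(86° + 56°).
cos(86° + 56°) = cos 86° cos 56° - sin 86° sin 56° = -0.788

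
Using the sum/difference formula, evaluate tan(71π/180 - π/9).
tan(71π/180 - π/9) = (tan 71π/180 - tan π/9)/(1 + tan 71π/180 tan π/9) = 1.235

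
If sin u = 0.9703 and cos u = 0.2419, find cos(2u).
cos(2u) = cos²u - sin²u = -0.883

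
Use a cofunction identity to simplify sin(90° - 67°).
sin(90° - 67°) = cos(67°)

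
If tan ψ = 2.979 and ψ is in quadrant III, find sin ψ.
sin ψ = -0.948 (using tan²ψ + 1 = sec²ψ)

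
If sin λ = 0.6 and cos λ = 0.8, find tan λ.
tan λ = sin λ / cos λ = 0.75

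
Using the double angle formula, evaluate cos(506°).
cos(506°) = 2cos²253° - 1 = -0.829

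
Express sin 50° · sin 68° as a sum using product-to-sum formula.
sin 50° sin 68° = (1/2)[cos(50°-68°) - cos(50°+68°)]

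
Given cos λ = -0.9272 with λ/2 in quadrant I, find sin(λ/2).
sin(λ/2) = ±√((1 - cos λ)/2); positive since λ/2 ∈ QI, so sin(λ/2) = 0.9816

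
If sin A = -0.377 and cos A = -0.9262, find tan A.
tan A = sin A / cos A = 0.407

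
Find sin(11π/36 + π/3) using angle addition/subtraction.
sin(11π/36 + π/3) = sin 11π/36 cos π/3 + cos 11π/36 sin π/3 = 0.9063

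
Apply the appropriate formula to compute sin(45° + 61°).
sin(45° + 61°) = sin 45° cos 61° + cos 45° sin 61° = 0.9613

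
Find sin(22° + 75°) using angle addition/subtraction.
sin(22° + 75°) = sin 22° cos 75° + cos 22° sin 75° = 0.9925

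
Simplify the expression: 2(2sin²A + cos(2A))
2(2sin²A + cos(2A)) = 2 (using Double angle)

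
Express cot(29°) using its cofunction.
cot(29°) = tan(90° - 29°) = tan(61°)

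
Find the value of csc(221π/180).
csc(221π/180) = -1.524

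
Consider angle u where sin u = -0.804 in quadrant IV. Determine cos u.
cos u = √(1 - sin²u) = 0.5946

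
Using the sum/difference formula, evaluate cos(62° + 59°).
cos(62° + 59°) = cos 62° cos 59° - sin 62° sin 59° = -0.515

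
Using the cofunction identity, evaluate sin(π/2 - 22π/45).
sin(π/2 - 22π/45) = cos(22π/45) = 0.0349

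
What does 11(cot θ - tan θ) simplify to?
11(cot θ - tan θ) = 11(2 cot(2θ)) (using Double angle)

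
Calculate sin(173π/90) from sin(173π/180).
sin(173π/90) = 2 sin 173π/180 cos 173π/180 = -0.2419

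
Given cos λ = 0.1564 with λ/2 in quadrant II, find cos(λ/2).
cos(λ/2) = ±√((1 + cos λ)/2); negative since λ/2 ∈ QII, so cos(λ/2) = -0.7604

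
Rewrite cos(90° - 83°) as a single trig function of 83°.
cos(90° - 83°) = sin(83°)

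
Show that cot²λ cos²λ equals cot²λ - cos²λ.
RHS = cos²λ/sin²λ - cos²λ = cos²λ(1/sin²λ - 1) = cos²λ · (1 - sin²λ)/sin²λ = cos²λ · cos²λ/sin²λ = cos²λ · cot²λ = LHS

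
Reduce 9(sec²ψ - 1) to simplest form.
9(sec²ψ - 1) = 9(tan²ψ) (using Pythagorean identity)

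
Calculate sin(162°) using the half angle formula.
sin(162°) = √((1 - cos 324°)/2) = 0.309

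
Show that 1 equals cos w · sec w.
RHS = cos w · (1/cos w) = 1 = LHS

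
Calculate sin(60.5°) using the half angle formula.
sin(60.5°) = √((1 - cos 121°)/2) = 0.8704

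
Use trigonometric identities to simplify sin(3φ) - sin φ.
sin(3φ) - sin φ = 2 cos(2φ) sin φ (using Sum-to-product)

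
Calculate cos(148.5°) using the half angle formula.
cos(148.5°) = -√((1 + cos 297°)/2) = -0.8526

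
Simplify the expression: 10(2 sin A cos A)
10(2 sin A cos A) = 10(sin(2A)) (using Double angle)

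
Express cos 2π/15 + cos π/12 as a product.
cos 2π/15 + cos π/12 = 2 cos(13π/120) cos(π/40)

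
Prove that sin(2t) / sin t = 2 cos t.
LHS = 2 sin t cos t / sin t = 2 cos t = RHS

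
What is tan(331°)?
tan(331°) = -0.5543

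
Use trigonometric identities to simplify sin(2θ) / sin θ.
sin(2θ) / sin θ = 2 cos θ (using Double angle)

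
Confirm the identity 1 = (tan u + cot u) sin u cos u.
RHS = (sin u/cos u + cos u/sin u) sin u cos u = ((sin²u + cos²u)/(sin u cos u)) · sin u cos u = sin²u + cos²u = 1 = LHS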